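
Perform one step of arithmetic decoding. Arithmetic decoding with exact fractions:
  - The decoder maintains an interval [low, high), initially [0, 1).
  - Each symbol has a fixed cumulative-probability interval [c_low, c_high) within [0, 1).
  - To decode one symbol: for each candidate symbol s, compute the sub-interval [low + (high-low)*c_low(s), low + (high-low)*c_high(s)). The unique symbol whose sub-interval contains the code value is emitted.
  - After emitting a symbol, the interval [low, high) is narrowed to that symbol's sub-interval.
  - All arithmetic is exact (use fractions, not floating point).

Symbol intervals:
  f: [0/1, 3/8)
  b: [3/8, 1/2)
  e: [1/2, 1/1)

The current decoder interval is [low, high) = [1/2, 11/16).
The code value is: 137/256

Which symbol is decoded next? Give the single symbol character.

Interval width = high − low = 11/16 − 1/2 = 3/16
Scaled code = (code − low) / width = (137/256 − 1/2) / 3/16 = 3/16
  f: [0/1, 3/8) ← scaled code falls here ✓
  b: [3/8, 1/2) 
  e: [1/2, 1/1) 

Answer: f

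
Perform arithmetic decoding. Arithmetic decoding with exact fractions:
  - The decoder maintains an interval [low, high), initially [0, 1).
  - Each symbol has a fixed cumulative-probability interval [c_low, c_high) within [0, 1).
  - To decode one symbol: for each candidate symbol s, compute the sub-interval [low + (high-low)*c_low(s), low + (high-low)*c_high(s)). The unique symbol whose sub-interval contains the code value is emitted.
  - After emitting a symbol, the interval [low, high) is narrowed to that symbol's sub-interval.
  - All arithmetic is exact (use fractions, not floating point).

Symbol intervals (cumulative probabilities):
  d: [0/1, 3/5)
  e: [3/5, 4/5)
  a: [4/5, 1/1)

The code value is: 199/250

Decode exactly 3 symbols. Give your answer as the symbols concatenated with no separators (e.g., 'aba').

Answer: eaa

Derivation:
Step 1: interval [0/1, 1/1), width = 1/1 - 0/1 = 1/1
  'd': [0/1 + 1/1*0/1, 0/1 + 1/1*3/5) = [0/1, 3/5)
  'e': [0/1 + 1/1*3/5, 0/1 + 1/1*4/5) = [3/5, 4/5) <- contains code 199/250
  'a': [0/1 + 1/1*4/5, 0/1 + 1/1*1/1) = [4/5, 1/1)
  emit 'e', narrow to [3/5, 4/5)
Step 2: interval [3/5, 4/5), width = 4/5 - 3/5 = 1/5
  'd': [3/5 + 1/5*0/1, 3/5 + 1/5*3/5) = [3/5, 18/25)
  'e': [3/5 + 1/5*3/5, 3/5 + 1/5*4/5) = [18/25, 19/25)
  'a': [3/5 + 1/5*4/5, 3/5 + 1/5*1/1) = [19/25, 4/5) <- contains code 199/250
  emit 'a', narrow to [19/25, 4/5)
Step 3: interval [19/25, 4/5), width = 4/5 - 19/25 = 1/25
  'd': [19/25 + 1/25*0/1, 19/25 + 1/25*3/5) = [19/25, 98/125)
  'e': [19/25 + 1/25*3/5, 19/25 + 1/25*4/5) = [98/125, 99/125)
  'a': [19/25 + 1/25*4/5, 19/25 + 1/25*1/1) = [99/125, 4/5) <- contains code 199/250
  emit 'a', narrow to [99/125, 4/5)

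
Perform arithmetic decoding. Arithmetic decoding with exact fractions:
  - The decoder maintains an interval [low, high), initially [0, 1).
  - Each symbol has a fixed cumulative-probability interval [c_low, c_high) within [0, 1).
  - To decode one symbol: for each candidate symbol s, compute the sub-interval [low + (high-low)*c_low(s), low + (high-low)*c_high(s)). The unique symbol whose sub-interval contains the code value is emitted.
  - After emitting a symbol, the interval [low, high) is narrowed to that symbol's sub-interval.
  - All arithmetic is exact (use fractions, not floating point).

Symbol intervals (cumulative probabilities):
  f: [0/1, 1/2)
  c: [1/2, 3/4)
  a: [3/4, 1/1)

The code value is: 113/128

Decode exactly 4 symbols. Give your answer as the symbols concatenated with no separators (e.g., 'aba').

Step 1: interval [0/1, 1/1), width = 1/1 - 0/1 = 1/1
  'f': [0/1 + 1/1*0/1, 0/1 + 1/1*1/2) = [0/1, 1/2)
  'c': [0/1 + 1/1*1/2, 0/1 + 1/1*3/4) = [1/2, 3/4)
  'a': [0/1 + 1/1*3/4, 0/1 + 1/1*1/1) = [3/4, 1/1) <- contains code 113/128
  emit 'a', narrow to [3/4, 1/1)
Step 2: interval [3/4, 1/1), width = 1/1 - 3/4 = 1/4
  'f': [3/4 + 1/4*0/1, 3/4 + 1/4*1/2) = [3/4, 7/8)
  'c': [3/4 + 1/4*1/2, 3/4 + 1/4*3/4) = [7/8, 15/16) <- contains code 113/128
  'a': [3/4 + 1/4*3/4, 3/4 + 1/4*1/1) = [15/16, 1/1)
  emit 'c', narrow to [7/8, 15/16)
Step 3: interval [7/8, 15/16), width = 15/16 - 7/8 = 1/16
  'f': [7/8 + 1/16*0/1, 7/8 + 1/16*1/2) = [7/8, 29/32) <- contains code 113/128
  'c': [7/8 + 1/16*1/2, 7/8 + 1/16*3/4) = [29/32, 59/64)
  'a': [7/8 + 1/16*3/4, 7/8 + 1/16*1/1) = [59/64, 15/16)
  emit 'f', narrow to [7/8, 29/32)
Step 4: interval [7/8, 29/32), width = 29/32 - 7/8 = 1/32
  'f': [7/8 + 1/32*0/1, 7/8 + 1/32*1/2) = [7/8, 57/64) <- contains code 113/128
  'c': [7/8 + 1/32*1/2, 7/8 + 1/32*3/4) = [57/64, 115/128)
  'a': [7/8 + 1/32*3/4, 7/8 + 1/32*1/1) = [115/128, 29/32)
  emit 'f', narrow to [7/8, 57/64)

Answer: acff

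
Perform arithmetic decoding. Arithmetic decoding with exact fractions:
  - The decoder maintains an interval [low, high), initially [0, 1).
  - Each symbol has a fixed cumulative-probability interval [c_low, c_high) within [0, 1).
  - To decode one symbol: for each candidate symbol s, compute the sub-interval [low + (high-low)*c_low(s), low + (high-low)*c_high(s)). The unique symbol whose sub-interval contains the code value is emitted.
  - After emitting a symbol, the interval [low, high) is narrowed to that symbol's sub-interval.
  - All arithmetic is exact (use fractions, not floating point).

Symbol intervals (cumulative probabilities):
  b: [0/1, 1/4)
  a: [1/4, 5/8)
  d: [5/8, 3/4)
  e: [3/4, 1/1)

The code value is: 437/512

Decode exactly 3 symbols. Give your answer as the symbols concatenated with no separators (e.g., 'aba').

Step 1: interval [0/1, 1/1), width = 1/1 - 0/1 = 1/1
  'b': [0/1 + 1/1*0/1, 0/1 + 1/1*1/4) = [0/1, 1/4)
  'a': [0/1 + 1/1*1/4, 0/1 + 1/1*5/8) = [1/4, 5/8)
  'd': [0/1 + 1/1*5/8, 0/1 + 1/1*3/4) = [5/8, 3/4)
  'e': [0/1 + 1/1*3/4, 0/1 + 1/1*1/1) = [3/4, 1/1) <- contains code 437/512
  emit 'e', narrow to [3/4, 1/1)
Step 2: interval [3/4, 1/1), width = 1/1 - 3/4 = 1/4
  'b': [3/4 + 1/4*0/1, 3/4 + 1/4*1/4) = [3/4, 13/16)
  'a': [3/4 + 1/4*1/4, 3/4 + 1/4*5/8) = [13/16, 29/32) <- contains code 437/512
  'd': [3/4 + 1/4*5/8, 3/4 + 1/4*3/4) = [29/32, 15/16)
  'e': [3/4 + 1/4*3/4, 3/4 + 1/4*1/1) = [15/16, 1/1)
  emit 'a', narrow to [13/16, 29/32)
Step 3: interval [13/16, 29/32), width = 29/32 - 13/16 = 3/32
  'b': [13/16 + 3/32*0/1, 13/16 + 3/32*1/4) = [13/16, 107/128)
  'a': [13/16 + 3/32*1/4, 13/16 + 3/32*5/8) = [107/128, 223/256) <- contains code 437/512
  'd': [13/16 + 3/32*5/8, 13/16 + 3/32*3/4) = [223/256, 113/128)
  'e': [13/16 + 3/32*3/4, 13/16 + 3/32*1/1) = [113/128, 29/32)
  emit 'a', narrow to [107/128, 223/256)

Answer: eaa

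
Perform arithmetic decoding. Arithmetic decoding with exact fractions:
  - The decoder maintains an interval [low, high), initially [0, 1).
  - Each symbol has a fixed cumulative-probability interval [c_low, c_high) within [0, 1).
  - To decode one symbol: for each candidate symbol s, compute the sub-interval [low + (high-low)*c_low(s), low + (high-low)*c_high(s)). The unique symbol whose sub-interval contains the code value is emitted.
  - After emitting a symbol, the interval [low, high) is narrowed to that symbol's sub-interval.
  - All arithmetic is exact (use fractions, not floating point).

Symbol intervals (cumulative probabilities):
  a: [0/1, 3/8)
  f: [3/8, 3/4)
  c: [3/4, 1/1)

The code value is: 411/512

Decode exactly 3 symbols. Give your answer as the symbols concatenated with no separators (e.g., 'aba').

Step 1: interval [0/1, 1/1), width = 1/1 - 0/1 = 1/1
  'a': [0/1 + 1/1*0/1, 0/1 + 1/1*3/8) = [0/1, 3/8)
  'f': [0/1 + 1/1*3/8, 0/1 + 1/1*3/4) = [3/8, 3/4)
  'c': [0/1 + 1/1*3/4, 0/1 + 1/1*1/1) = [3/4, 1/1) <- contains code 411/512
  emit 'c', narrow to [3/4, 1/1)
Step 2: interval [3/4, 1/1), width = 1/1 - 3/4 = 1/4
  'a': [3/4 + 1/4*0/1, 3/4 + 1/4*3/8) = [3/4, 27/32) <- contains code 411/512
  'f': [3/4 + 1/4*3/8, 3/4 + 1/4*3/4) = [27/32, 15/16)
  'c': [3/4 + 1/4*3/4, 3/4 + 1/4*1/1) = [15/16, 1/1)
  emit 'a', narrow to [3/4, 27/32)
Step 3: interval [3/4, 27/32), width = 27/32 - 3/4 = 3/32
  'a': [3/4 + 3/32*0/1, 3/4 + 3/32*3/8) = [3/4, 201/256)
  'f': [3/4 + 3/32*3/8, 3/4 + 3/32*3/4) = [201/256, 105/128) <- contains code 411/512
  'c': [3/4 + 3/32*3/4, 3/4 + 3/32*1/1) = [105/128, 27/32)
  emit 'f', narrow to [201/256, 105/128)

Answer: caf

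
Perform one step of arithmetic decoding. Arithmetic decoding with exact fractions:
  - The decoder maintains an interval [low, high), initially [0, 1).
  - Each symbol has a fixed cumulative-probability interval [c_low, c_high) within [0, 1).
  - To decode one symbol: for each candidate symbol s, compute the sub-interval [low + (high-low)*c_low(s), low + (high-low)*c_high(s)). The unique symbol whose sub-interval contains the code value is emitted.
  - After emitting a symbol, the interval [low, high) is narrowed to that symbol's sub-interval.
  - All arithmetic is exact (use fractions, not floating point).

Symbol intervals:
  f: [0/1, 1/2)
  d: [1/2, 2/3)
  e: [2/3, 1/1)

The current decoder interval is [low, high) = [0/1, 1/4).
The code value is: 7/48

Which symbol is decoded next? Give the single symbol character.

Answer: d

Derivation:
Interval width = high − low = 1/4 − 0/1 = 1/4
Scaled code = (code − low) / width = (7/48 − 0/1) / 1/4 = 7/12
  f: [0/1, 1/2) 
  d: [1/2, 2/3) ← scaled code falls here ✓
  e: [2/3, 1/1) 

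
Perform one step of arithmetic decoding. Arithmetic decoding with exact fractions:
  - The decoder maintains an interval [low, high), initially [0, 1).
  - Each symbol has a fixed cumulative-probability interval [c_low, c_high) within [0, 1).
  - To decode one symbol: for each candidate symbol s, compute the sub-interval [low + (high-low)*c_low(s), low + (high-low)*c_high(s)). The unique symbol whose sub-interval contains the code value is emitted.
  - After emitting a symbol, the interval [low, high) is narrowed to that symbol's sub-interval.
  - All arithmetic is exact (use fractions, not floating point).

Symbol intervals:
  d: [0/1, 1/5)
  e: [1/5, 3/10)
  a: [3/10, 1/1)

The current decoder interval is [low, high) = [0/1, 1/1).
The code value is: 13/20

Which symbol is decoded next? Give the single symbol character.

Answer: a

Derivation:
Interval width = high − low = 1/1 − 0/1 = 1/1
Scaled code = (code − low) / width = (13/20 − 0/1) / 1/1 = 13/20
  d: [0/1, 1/5) 
  e: [1/5, 3/10) 
  a: [3/10, 1/1) ← scaled code falls here ✓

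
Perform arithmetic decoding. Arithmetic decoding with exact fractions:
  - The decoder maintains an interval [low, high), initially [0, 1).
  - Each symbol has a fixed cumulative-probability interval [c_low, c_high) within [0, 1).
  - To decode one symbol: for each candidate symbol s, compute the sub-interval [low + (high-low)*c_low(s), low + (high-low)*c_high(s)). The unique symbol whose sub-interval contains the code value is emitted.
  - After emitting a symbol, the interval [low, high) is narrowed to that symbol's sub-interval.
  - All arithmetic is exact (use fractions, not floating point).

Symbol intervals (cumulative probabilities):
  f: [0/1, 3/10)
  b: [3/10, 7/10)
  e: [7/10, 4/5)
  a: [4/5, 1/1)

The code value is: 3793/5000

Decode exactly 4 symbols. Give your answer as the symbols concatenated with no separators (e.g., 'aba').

Answer: ebef

Derivation:
Step 1: interval [0/1, 1/1), width = 1/1 - 0/1 = 1/1
  'f': [0/1 + 1/1*0/1, 0/1 + 1/1*3/10) = [0/1, 3/10)
  'b': [0/1 + 1/1*3/10, 0/1 + 1/1*7/10) = [3/10, 7/10)
  'e': [0/1 + 1/1*7/10, 0/1 + 1/1*4/5) = [7/10, 4/5) <- contains code 3793/5000
  'a': [0/1 + 1/1*4/5, 0/1 + 1/1*1/1) = [4/5, 1/1)
  emit 'e', narrow to [7/10, 4/5)
Step 2: interval [7/10, 4/5), width = 4/5 - 7/10 = 1/10
  'f': [7/10 + 1/10*0/1, 7/10 + 1/10*3/10) = [7/10, 73/100)
  'b': [7/10 + 1/10*3/10, 7/10 + 1/10*7/10) = [73/100, 77/100) <- contains code 3793/5000
  'e': [7/10 + 1/10*7/10, 7/10 + 1/10*4/5) = [77/100, 39/50)
  'a': [7/10 + 1/10*4/5, 7/10 + 1/10*1/1) = [39/50, 4/5)
  emit 'b', narrow to [73/100, 77/100)
Step 3: interval [73/100, 77/100), width = 77/100 - 73/100 = 1/25
  'f': [73/100 + 1/25*0/1, 73/100 + 1/25*3/10) = [73/100, 371/500)
  'b': [73/100 + 1/25*3/10, 73/100 + 1/25*7/10) = [371/500, 379/500)
  'e': [73/100 + 1/25*7/10, 73/100 + 1/25*4/5) = [379/500, 381/500) <- contains code 3793/5000
  'a': [73/100 + 1/25*4/5, 73/100 + 1/25*1/1) = [381/500, 77/100)
  emit 'e', narrow to [379/500, 381/500)
Step 4: interval [379/500, 381/500), width = 381/500 - 379/500 = 1/250
  'f': [379/500 + 1/250*0/1, 379/500 + 1/250*3/10) = [379/500, 949/1250) <- contains code 3793/5000
  'b': [379/500 + 1/250*3/10, 379/500 + 1/250*7/10) = [949/1250, 951/1250)
  'e': [379/500 + 1/250*7/10, 379/500 + 1/250*4/5) = [951/1250, 1903/2500)
  'a': [379/500 + 1/250*4/5, 379/500 + 1/250*1/1) = [1903/2500, 381/500)
  emit 'f', narrow to [379/500, 949/1250)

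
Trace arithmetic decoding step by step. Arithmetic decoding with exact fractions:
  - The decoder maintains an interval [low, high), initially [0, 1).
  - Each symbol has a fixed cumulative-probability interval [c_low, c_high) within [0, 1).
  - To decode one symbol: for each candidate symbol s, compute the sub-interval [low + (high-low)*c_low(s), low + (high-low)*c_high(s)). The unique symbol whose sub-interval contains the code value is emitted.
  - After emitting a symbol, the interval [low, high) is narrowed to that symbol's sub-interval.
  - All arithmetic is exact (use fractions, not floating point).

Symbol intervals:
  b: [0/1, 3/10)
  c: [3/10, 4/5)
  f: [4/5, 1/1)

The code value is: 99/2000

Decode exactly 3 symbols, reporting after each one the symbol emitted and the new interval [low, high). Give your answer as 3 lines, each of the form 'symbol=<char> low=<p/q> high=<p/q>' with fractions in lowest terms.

Step 1: interval [0/1, 1/1), width = 1/1 - 0/1 = 1/1
  'b': [0/1 + 1/1*0/1, 0/1 + 1/1*3/10) = [0/1, 3/10) <- contains code 99/2000
  'c': [0/1 + 1/1*3/10, 0/1 + 1/1*4/5) = [3/10, 4/5)
  'f': [0/1 + 1/1*4/5, 0/1 + 1/1*1/1) = [4/5, 1/1)
  emit 'b', narrow to [0/1, 3/10)
Step 2: interval [0/1, 3/10), width = 3/10 - 0/1 = 3/10
  'b': [0/1 + 3/10*0/1, 0/1 + 3/10*3/10) = [0/1, 9/100) <- contains code 99/2000
  'c': [0/1 + 3/10*3/10, 0/1 + 3/10*4/5) = [9/100, 6/25)
  'f': [0/1 + 3/10*4/5, 0/1 + 3/10*1/1) = [6/25, 3/10)
  emit 'b', narrow to [0/1, 9/100)
Step 3: interval [0/1, 9/100), width = 9/100 - 0/1 = 9/100
  'b': [0/1 + 9/100*0/1, 0/1 + 9/100*3/10) = [0/1, 27/1000)
  'c': [0/1 + 9/100*3/10, 0/1 + 9/100*4/5) = [27/1000, 9/125) <- contains code 99/2000
  'f': [0/1 + 9/100*4/5, 0/1 + 9/100*1/1) = [9/125, 9/100)
  emit 'c', narrow to [27/1000, 9/125)

Answer: symbol=b low=0/1 high=3/10
symbol=b low=0/1 high=9/100
symbol=c low=27/1000 high=9/125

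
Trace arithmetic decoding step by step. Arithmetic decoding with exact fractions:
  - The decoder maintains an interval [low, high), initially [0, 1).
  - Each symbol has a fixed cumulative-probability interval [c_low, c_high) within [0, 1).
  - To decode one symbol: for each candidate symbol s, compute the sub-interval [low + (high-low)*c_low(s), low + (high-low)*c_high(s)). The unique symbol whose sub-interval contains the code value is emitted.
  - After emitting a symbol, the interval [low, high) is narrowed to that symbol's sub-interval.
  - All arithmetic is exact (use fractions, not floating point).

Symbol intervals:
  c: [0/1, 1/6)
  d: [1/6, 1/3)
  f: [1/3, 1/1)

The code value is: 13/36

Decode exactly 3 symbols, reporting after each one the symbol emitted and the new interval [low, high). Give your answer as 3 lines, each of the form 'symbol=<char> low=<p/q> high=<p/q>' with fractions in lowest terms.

Answer: symbol=f low=1/3 high=1/1
symbol=c low=1/3 high=4/9
symbol=d low=19/54 high=10/27

Derivation:
Step 1: interval [0/1, 1/1), width = 1/1 - 0/1 = 1/1
  'c': [0/1 + 1/1*0/1, 0/1 + 1/1*1/6) = [0/1, 1/6)
  'd': [0/1 + 1/1*1/6, 0/1 + 1/1*1/3) = [1/6, 1/3)
  'f': [0/1 + 1/1*1/3, 0/1 + 1/1*1/1) = [1/3, 1/1) <- contains code 13/36
  emit 'f', narrow to [1/3, 1/1)
Step 2: interval [1/3, 1/1), width = 1/1 - 1/3 = 2/3
  'c': [1/3 + 2/3*0/1, 1/3 + 2/3*1/6) = [1/3, 4/9) <- contains code 13/36
  'd': [1/3 + 2/3*1/6, 1/3 + 2/3*1/3) = [4/9, 5/9)
  'f': [1/3 + 2/3*1/3, 1/3 + 2/3*1/1) = [5/9, 1/1)
  emit 'c', narrow to [1/3, 4/9)
Step 3: interval [1/3, 4/9), width = 4/9 - 1/3 = 1/9
  'c': [1/3 + 1/9*0/1, 1/3 + 1/9*1/6) = [1/3, 19/54)
  'd': [1/3 + 1/9*1/6, 1/3 + 1/9*1/3) = [19/54, 10/27) <- contains code 13/36
  'f': [1/3 + 1/9*1/3, 1/3 + 1/9*1/1) = [10/27, 4/9)
  emit 'd', narrow to [19/54, 10/27)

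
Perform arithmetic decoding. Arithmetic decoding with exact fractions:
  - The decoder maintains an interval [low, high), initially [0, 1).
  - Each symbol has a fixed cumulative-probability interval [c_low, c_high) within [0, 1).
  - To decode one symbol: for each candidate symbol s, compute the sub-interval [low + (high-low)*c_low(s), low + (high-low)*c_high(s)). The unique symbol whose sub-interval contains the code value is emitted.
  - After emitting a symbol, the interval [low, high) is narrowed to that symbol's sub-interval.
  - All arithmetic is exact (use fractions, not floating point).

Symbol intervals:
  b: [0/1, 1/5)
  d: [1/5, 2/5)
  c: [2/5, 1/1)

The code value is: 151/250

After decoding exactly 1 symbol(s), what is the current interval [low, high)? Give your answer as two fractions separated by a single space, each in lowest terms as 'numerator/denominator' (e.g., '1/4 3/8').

Step 1: interval [0/1, 1/1), width = 1/1 - 0/1 = 1/1
  'b': [0/1 + 1/1*0/1, 0/1 + 1/1*1/5) = [0/1, 1/5)
  'd': [0/1 + 1/1*1/5, 0/1 + 1/1*2/5) = [1/5, 2/5)
  'c': [0/1 + 1/1*2/5, 0/1 + 1/1*1/1) = [2/5, 1/1) <- contains code 151/250
  emit 'c', narrow to [2/5, 1/1)

Answer: 2/5 1/1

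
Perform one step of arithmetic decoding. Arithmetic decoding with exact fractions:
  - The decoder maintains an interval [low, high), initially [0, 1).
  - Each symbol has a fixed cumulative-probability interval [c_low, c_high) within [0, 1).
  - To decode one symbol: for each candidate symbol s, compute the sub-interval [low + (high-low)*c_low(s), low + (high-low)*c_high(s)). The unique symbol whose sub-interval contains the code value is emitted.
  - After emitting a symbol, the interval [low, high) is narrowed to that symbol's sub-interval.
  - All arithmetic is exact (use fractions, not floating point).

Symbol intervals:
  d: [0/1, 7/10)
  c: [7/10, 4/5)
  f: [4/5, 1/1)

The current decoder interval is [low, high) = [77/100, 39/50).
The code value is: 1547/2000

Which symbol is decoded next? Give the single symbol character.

Answer: d

Derivation:
Interval width = high − low = 39/50 − 77/100 = 1/100
Scaled code = (code − low) / width = (1547/2000 − 77/100) / 1/100 = 7/20
  d: [0/1, 7/10) ← scaled code falls here ✓
  c: [7/10, 4/5) 
  f: [4/5, 1/1) 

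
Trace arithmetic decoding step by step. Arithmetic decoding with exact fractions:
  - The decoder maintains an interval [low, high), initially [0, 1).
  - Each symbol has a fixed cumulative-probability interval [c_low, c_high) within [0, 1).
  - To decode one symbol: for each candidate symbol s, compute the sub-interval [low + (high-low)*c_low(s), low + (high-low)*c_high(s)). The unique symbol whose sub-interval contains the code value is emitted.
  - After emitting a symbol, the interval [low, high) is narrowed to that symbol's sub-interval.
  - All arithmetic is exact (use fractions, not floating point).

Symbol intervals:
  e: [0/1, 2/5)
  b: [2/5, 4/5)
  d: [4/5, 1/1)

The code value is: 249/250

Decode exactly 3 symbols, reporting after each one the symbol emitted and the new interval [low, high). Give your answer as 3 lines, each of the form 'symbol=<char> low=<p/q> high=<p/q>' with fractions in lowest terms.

Step 1: interval [0/1, 1/1), width = 1/1 - 0/1 = 1/1
  'e': [0/1 + 1/1*0/1, 0/1 + 1/1*2/5) = [0/1, 2/5)
  'b': [0/1 + 1/1*2/5, 0/1 + 1/1*4/5) = [2/5, 4/5)
  'd': [0/1 + 1/1*4/5, 0/1 + 1/1*1/1) = [4/5, 1/1) <- contains code 249/250
  emit 'd', narrow to [4/5, 1/1)
Step 2: interval [4/5, 1/1), width = 1/1 - 4/5 = 1/5
  'e': [4/5 + 1/5*0/1, 4/5 + 1/5*2/5) = [4/5, 22/25)
  'b': [4/5 + 1/5*2/5, 4/5 + 1/5*4/5) = [22/25, 24/25)
  'd': [4/5 + 1/5*4/5, 4/5 + 1/5*1/1) = [24/25, 1/1) <- contains code 249/250
  emit 'd', narrow to [24/25, 1/1)
Step 3: interval [24/25, 1/1), width = 1/1 - 24/25 = 1/25
  'e': [24/25 + 1/25*0/1, 24/25 + 1/25*2/5) = [24/25, 122/125)
  'b': [24/25 + 1/25*2/5, 24/25 + 1/25*4/5) = [122/125, 124/125)
  'd': [24/25 + 1/25*4/5, 24/25 + 1/25*1/1) = [124/125, 1/1) <- contains code 249/250
  emit 'd', narrow to [124/125, 1/1)

Answer: symbol=d low=4/5 high=1/1
symbol=d low=24/25 high=1/1
symbol=d low=124/125 high=1/1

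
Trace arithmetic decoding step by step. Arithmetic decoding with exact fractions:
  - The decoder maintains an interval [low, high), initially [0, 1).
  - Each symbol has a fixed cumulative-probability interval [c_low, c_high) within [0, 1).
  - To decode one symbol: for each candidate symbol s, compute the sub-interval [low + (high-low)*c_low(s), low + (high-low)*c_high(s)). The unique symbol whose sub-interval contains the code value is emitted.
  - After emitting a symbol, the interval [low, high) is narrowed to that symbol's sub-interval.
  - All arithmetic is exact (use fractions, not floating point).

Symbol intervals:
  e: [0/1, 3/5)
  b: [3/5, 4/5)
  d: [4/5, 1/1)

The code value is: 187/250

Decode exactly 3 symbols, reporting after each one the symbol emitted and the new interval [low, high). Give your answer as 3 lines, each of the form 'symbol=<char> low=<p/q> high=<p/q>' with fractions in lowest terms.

Answer: symbol=b low=3/5 high=4/5
symbol=b low=18/25 high=19/25
symbol=b low=93/125 high=94/125

Derivation:
Step 1: interval [0/1, 1/1), width = 1/1 - 0/1 = 1/1
  'e': [0/1 + 1/1*0/1, 0/1 + 1/1*3/5) = [0/1, 3/5)
  'b': [0/1 + 1/1*3/5, 0/1 + 1/1*4/5) = [3/5, 4/5) <- contains code 187/250
  'd': [0/1 + 1/1*4/5, 0/1 + 1/1*1/1) = [4/5, 1/1)
  emit 'b', narrow to [3/5, 4/5)
Step 2: interval [3/5, 4/5), width = 4/5 - 3/5 = 1/5
  'e': [3/5 + 1/5*0/1, 3/5 + 1/5*3/5) = [3/5, 18/25)
  'b': [3/5 + 1/5*3/5, 3/5 + 1/5*4/5) = [18/25, 19/25) <- contains code 187/250
  'd': [3/5 + 1/5*4/5, 3/5 + 1/5*1/1) = [19/25, 4/5)
  emit 'b', narrow to [18/25, 19/25)
Step 3: interval [18/25, 19/25), width = 19/25 - 18/25 = 1/25
  'e': [18/25 + 1/25*0/1, 18/25 + 1/25*3/5) = [18/25, 93/125)
  'b': [18/25 + 1/25*3/5, 18/25 + 1/25*4/5) = [93/125, 94/125) <- contains code 187/250
  'd': [18/25 + 1/25*4/5, 18/25 + 1/25*1/1) = [94/125, 19/25)
  emit 'b', narrow to [93/125, 94/125)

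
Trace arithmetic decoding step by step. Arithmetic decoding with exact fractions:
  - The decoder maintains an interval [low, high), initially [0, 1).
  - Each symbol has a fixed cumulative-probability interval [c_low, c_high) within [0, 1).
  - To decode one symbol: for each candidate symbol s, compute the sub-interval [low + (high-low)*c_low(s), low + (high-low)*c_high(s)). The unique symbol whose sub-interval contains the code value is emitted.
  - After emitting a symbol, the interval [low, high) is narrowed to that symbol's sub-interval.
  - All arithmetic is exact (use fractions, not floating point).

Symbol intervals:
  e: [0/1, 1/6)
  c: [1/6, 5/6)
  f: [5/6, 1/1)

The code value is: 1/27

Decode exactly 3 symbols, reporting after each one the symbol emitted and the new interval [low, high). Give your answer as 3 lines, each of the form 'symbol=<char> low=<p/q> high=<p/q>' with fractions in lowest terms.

Answer: symbol=e low=0/1 high=1/6
symbol=c low=1/36 high=5/36
symbol=e low=1/36 high=5/108

Derivation:
Step 1: interval [0/1, 1/1), width = 1/1 - 0/1 = 1/1
  'e': [0/1 + 1/1*0/1, 0/1 + 1/1*1/6) = [0/1, 1/6) <- contains code 1/27
  'c': [0/1 + 1/1*1/6, 0/1 + 1/1*5/6) = [1/6, 5/6)
  'f': [0/1 + 1/1*5/6, 0/1 + 1/1*1/1) = [5/6, 1/1)
  emit 'e', narrow to [0/1, 1/6)
Step 2: interval [0/1, 1/6), width = 1/6 - 0/1 = 1/6
  'e': [0/1 + 1/6*0/1, 0/1 + 1/6*1/6) = [0/1, 1/36)
  'c': [0/1 + 1/6*1/6, 0/1 + 1/6*5/6) = [1/36, 5/36) <- contains code 1/27
  'f': [0/1 + 1/6*5/6, 0/1 + 1/6*1/1) = [5/36, 1/6)
  emit 'c', narrow to [1/36, 5/36)
Step 3: interval [1/36, 5/36), width = 5/36 - 1/36 = 1/9
  'e': [1/36 + 1/9*0/1, 1/36 + 1/9*1/6) = [1/36, 5/108) <- contains code 1/27
  'c': [1/36 + 1/9*1/6, 1/36 + 1/9*5/6) = [5/108, 13/108)
  'f': [1/36 + 1/9*5/6, 1/36 + 1/9*1/1) = [13/108, 5/36)
  emit 'e', narrow to [1/36, 5/108)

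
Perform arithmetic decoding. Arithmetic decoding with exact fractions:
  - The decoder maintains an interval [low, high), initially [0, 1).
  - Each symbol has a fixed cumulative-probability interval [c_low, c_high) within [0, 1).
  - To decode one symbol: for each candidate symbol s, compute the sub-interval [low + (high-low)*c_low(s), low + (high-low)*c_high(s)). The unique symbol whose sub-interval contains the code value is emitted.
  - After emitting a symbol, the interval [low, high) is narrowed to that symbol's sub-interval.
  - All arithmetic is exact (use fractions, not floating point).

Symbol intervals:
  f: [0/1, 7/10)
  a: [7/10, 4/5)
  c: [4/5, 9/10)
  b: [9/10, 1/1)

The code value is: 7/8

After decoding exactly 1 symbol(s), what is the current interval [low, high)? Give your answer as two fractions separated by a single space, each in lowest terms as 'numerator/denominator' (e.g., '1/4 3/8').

Answer: 4/5 9/10

Derivation:
Step 1: interval [0/1, 1/1), width = 1/1 - 0/1 = 1/1
  'f': [0/1 + 1/1*0/1, 0/1 + 1/1*7/10) = [0/1, 7/10)
  'a': [0/1 + 1/1*7/10, 0/1 + 1/1*4/5) = [7/10, 4/5)
  'c': [0/1 + 1/1*4/5, 0/1 + 1/1*9/10) = [4/5, 9/10) <- contains code 7/8
  'b': [0/1 + 1/1*9/10, 0/1 + 1/1*1/1) = [9/10, 1/1)
  emit 'c', narrow to [4/5, 9/10)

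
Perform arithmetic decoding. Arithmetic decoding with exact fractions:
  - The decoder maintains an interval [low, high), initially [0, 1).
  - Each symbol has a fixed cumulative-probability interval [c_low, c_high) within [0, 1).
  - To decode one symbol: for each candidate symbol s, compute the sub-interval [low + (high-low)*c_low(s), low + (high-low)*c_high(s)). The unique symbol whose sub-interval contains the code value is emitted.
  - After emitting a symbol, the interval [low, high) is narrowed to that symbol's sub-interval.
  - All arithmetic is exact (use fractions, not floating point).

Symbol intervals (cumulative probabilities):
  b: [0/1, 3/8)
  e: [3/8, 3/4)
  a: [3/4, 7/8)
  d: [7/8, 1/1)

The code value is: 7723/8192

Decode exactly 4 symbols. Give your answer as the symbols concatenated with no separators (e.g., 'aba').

Answer: deeb

Derivation:
Step 1: interval [0/1, 1/1), width = 1/1 - 0/1 = 1/1
  'b': [0/1 + 1/1*0/1, 0/1 + 1/1*3/8) = [0/1, 3/8)
  'e': [0/1 + 1/1*3/8, 0/1 + 1/1*3/4) = [3/8, 3/4)
  'a': [0/1 + 1/1*3/4, 0/1 + 1/1*7/8) = [3/4, 7/8)
  'd': [0/1 + 1/1*7/8, 0/1 + 1/1*1/1) = [7/8, 1/1) <- contains code 7723/8192
  emit 'd', narrow to [7/8, 1/1)
Step 2: interval [7/8, 1/1), width = 1/1 - 7/8 = 1/8
  'b': [7/8 + 1/8*0/1, 7/8 + 1/8*3/8) = [7/8, 59/64)
  'e': [7/8 + 1/8*3/8, 7/8 + 1/8*3/4) = [59/64, 31/32) <- contains code 7723/8192
  'a': [7/8 + 1/8*3/4, 7/8 + 1/8*7/8) = [31/32, 63/64)
  'd': [7/8 + 1/8*7/8, 7/8 + 1/8*1/1) = [63/64, 1/1)
  emit 'e', narrow to [59/64, 31/32)
Step 3: interval [59/64, 31/32), width = 31/32 - 59/64 = 3/64
  'b': [59/64 + 3/64*0/1, 59/64 + 3/64*3/8) = [59/64, 481/512)
  'e': [59/64 + 3/64*3/8, 59/64 + 3/64*3/4) = [481/512, 245/256) <- contains code 7723/8192
  'a': [59/64 + 3/64*3/4, 59/64 + 3/64*7/8) = [245/256, 493/512)
  'd': [59/64 + 3/64*7/8, 59/64 + 3/64*1/1) = [493/512, 31/32)
  emit 'e', narrow to [481/512, 245/256)
Step 4: interval [481/512, 245/256), width = 245/256 - 481/512 = 9/512
  'b': [481/512 + 9/512*0/1, 481/512 + 9/512*3/8) = [481/512, 3875/4096) <- contains code 7723/8192
  'e': [481/512 + 9/512*3/8, 481/512 + 9/512*3/4) = [3875/4096, 1951/2048)
  'a': [481/512 + 9/512*3/4, 481/512 + 9/512*7/8) = [1951/2048, 3911/4096)
  'd': [481/512 + 9/512*7/8, 481/512 + 9/512*1/1) = [3911/4096, 245/256)
  emit 'b', narrow to [481/512, 3875/4096)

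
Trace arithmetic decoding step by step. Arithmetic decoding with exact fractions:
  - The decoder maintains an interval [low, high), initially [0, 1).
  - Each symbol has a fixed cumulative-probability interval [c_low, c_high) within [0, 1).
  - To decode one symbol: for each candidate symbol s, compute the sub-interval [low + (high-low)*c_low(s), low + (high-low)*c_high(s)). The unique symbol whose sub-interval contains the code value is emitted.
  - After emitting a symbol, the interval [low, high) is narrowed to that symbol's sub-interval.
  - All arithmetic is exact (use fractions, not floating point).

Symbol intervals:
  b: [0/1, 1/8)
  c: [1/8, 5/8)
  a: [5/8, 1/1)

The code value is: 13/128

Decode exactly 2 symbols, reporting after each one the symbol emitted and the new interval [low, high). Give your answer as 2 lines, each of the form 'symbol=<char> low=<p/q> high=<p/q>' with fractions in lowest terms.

Step 1: interval [0/1, 1/1), width = 1/1 - 0/1 = 1/1
  'b': [0/1 + 1/1*0/1, 0/1 + 1/1*1/8) = [0/1, 1/8) <- contains code 13/128
  'c': [0/1 + 1/1*1/8, 0/1 + 1/1*5/8) = [1/8, 5/8)
  'a': [0/1 + 1/1*5/8, 0/1 + 1/1*1/1) = [5/8, 1/1)
  emit 'b', narrow to [0/1, 1/8)
Step 2: interval [0/1, 1/8), width = 1/8 - 0/1 = 1/8
  'b': [0/1 + 1/8*0/1, 0/1 + 1/8*1/8) = [0/1, 1/64)
  'c': [0/1 + 1/8*1/8, 0/1 + 1/8*5/8) = [1/64, 5/64)
  'a': [0/1 + 1/8*5/8, 0/1 + 1/8*1/1) = [5/64, 1/8) <- contains code 13/128
  emit 'a', narrow to [5/64, 1/8)

Answer: symbol=b low=0/1 high=1/8
symbol=a low=5/64 high=1/8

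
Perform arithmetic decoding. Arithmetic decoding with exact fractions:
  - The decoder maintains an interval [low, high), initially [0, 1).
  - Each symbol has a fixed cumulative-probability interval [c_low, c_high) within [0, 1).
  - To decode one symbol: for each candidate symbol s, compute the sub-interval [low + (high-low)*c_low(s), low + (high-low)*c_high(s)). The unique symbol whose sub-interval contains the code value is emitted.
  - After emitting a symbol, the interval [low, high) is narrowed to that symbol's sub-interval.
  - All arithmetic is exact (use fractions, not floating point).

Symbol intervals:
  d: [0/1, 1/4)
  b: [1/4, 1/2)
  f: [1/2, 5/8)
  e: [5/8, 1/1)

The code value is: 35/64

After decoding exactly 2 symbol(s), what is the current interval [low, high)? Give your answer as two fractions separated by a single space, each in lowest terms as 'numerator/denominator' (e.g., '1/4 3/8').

Step 1: interval [0/1, 1/1), width = 1/1 - 0/1 = 1/1
  'd': [0/1 + 1/1*0/1, 0/1 + 1/1*1/4) = [0/1, 1/4)
  'b': [0/1 + 1/1*1/4, 0/1 + 1/1*1/2) = [1/4, 1/2)
  'f': [0/1 + 1/1*1/2, 0/1 + 1/1*5/8) = [1/2, 5/8) <- contains code 35/64
  'e': [0/1 + 1/1*5/8, 0/1 + 1/1*1/1) = [5/8, 1/1)
  emit 'f', narrow to [1/2, 5/8)
Step 2: interval [1/2, 5/8), width = 5/8 - 1/2 = 1/8
  'd': [1/2 + 1/8*0/1, 1/2 + 1/8*1/4) = [1/2, 17/32)
  'b': [1/2 + 1/8*1/4, 1/2 + 1/8*1/2) = [17/32, 9/16) <- contains code 35/64
  'f': [1/2 + 1/8*1/2, 1/2 + 1/8*5/8) = [9/16, 37/64)
  'e': [1/2 + 1/8*5/8, 1/2 + 1/8*1/1) = [37/64, 5/8)
  emit 'b', narrow to [17/32, 9/16)

Answer: 17/32 9/16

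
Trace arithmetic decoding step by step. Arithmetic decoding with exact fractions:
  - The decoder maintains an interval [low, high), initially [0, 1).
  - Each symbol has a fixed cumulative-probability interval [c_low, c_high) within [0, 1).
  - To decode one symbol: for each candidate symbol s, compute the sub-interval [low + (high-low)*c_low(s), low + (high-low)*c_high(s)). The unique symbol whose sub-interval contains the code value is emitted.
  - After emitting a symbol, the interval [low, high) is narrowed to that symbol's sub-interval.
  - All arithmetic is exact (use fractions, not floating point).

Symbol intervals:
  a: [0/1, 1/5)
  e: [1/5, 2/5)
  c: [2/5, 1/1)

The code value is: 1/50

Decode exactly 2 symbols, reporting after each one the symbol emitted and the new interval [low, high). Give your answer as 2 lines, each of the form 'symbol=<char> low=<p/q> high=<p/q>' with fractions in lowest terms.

Step 1: interval [0/1, 1/1), width = 1/1 - 0/1 = 1/1
  'a': [0/1 + 1/1*0/1, 0/1 + 1/1*1/5) = [0/1, 1/5) <- contains code 1/50
  'e': [0/1 + 1/1*1/5, 0/1 + 1/1*2/5) = [1/5, 2/5)
  'c': [0/1 + 1/1*2/5, 0/1 + 1/1*1/1) = [2/5, 1/1)
  emit 'a', narrow to [0/1, 1/5)
Step 2: interval [0/1, 1/5), width = 1/5 - 0/1 = 1/5
  'a': [0/1 + 1/5*0/1, 0/1 + 1/5*1/5) = [0/1, 1/25) <- contains code 1/50
  'e': [0/1 + 1/5*1/5, 0/1 + 1/5*2/5) = [1/25, 2/25)
  'c': [0/1 + 1/5*2/5, 0/1 + 1/5*1/1) = [2/25, 1/5)
  emit 'a', narrow to [0/1, 1/25)

Answer: symbol=a low=0/1 high=1/5
symbol=a low=0/1 high=1/25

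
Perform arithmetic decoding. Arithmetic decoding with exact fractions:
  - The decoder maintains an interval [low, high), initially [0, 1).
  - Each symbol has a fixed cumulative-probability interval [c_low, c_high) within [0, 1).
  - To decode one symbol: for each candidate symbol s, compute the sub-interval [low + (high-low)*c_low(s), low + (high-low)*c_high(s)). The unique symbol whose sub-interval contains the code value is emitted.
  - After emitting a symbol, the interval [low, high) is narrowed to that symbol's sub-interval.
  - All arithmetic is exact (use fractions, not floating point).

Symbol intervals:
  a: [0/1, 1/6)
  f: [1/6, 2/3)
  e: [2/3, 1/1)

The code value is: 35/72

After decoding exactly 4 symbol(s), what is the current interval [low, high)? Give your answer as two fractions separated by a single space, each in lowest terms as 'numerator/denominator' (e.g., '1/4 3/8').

Step 1: interval [0/1, 1/1), width = 1/1 - 0/1 = 1/1
  'a': [0/1 + 1/1*0/1, 0/1 + 1/1*1/6) = [0/1, 1/6)
  'f': [0/1 + 1/1*1/6, 0/1 + 1/1*2/3) = [1/6, 2/3) <- contains code 35/72
  'e': [0/1 + 1/1*2/3, 0/1 + 1/1*1/1) = [2/3, 1/1)
  emit 'f', narrow to [1/6, 2/3)
Step 2: interval [1/6, 2/3), width = 2/3 - 1/6 = 1/2
  'a': [1/6 + 1/2*0/1, 1/6 + 1/2*1/6) = [1/6, 1/4)
  'f': [1/6 + 1/2*1/6, 1/6 + 1/2*2/3) = [1/4, 1/2) <- contains code 35/72
  'e': [1/6 + 1/2*2/3, 1/6 + 1/2*1/1) = [1/2, 2/3)
  emit 'f', narrow to [1/4, 1/2)
Step 3: interval [1/4, 1/2), width = 1/2 - 1/4 = 1/4
  'a': [1/4 + 1/4*0/1, 1/4 + 1/4*1/6) = [1/4, 7/24)
  'f': [1/4 + 1/4*1/6, 1/4 + 1/4*2/3) = [7/24, 5/12)
  'e': [1/4 + 1/4*2/3, 1/4 + 1/4*1/1) = [5/12, 1/2) <- contains code 35/72
  emit 'e', narrow to [5/12, 1/2)
Step 4: interval [5/12, 1/2), width = 1/2 - 5/12 = 1/12
  'a': [5/12 + 1/12*0/1, 5/12 + 1/12*1/6) = [5/12, 31/72)
  'f': [5/12 + 1/12*1/6, 5/12 + 1/12*2/3) = [31/72, 17/36)
  'e': [5/12 + 1/12*2/3, 5/12 + 1/12*1/1) = [17/36, 1/2) <- contains code 35/72
  emit 'e', narrow to [17/36, 1/2)

Answer: 17/36 1/2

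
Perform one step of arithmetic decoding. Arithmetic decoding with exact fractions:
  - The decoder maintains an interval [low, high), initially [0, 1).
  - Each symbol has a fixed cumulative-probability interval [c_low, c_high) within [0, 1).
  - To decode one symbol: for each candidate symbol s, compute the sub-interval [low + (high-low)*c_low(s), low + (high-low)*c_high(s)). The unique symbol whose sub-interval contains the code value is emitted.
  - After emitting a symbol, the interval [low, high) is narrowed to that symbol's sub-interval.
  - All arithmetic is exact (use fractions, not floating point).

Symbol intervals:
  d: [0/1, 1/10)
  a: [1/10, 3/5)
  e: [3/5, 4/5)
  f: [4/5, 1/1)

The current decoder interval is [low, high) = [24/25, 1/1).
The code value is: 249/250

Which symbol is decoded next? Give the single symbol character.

Interval width = high − low = 1/1 − 24/25 = 1/25
Scaled code = (code − low) / width = (249/250 − 24/25) / 1/25 = 9/10
  d: [0/1, 1/10) 
  a: [1/10, 3/5) 
  e: [3/5, 4/5) 
  f: [4/5, 1/1) ← scaled code falls here ✓

Answer: f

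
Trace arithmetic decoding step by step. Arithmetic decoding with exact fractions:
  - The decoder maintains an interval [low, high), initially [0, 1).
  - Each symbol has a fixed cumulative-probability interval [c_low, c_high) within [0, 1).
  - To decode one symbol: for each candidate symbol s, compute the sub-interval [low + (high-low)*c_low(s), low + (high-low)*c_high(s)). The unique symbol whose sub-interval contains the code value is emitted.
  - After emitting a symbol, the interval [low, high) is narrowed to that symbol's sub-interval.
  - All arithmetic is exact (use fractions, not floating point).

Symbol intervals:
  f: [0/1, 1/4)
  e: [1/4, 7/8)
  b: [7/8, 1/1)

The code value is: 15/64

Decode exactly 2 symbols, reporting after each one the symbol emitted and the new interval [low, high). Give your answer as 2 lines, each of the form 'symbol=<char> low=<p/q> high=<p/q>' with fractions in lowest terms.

Answer: symbol=f low=0/1 high=1/4
symbol=b low=7/32 high=1/4

Derivation:
Step 1: interval [0/1, 1/1), width = 1/1 - 0/1 = 1/1
  'f': [0/1 + 1/1*0/1, 0/1 + 1/1*1/4) = [0/1, 1/4) <- contains code 15/64
  'e': [0/1 + 1/1*1/4, 0/1 + 1/1*7/8) = [1/4, 7/8)
  'b': [0/1 + 1/1*7/8, 0/1 + 1/1*1/1) = [7/8, 1/1)
  emit 'f', narrow to [0/1, 1/4)
Step 2: interval [0/1, 1/4), width = 1/4 - 0/1 = 1/4
  'f': [0/1 + 1/4*0/1, 0/1 + 1/4*1/4) = [0/1, 1/16)
  'e': [0/1 + 1/4*1/4, 0/1 + 1/4*7/8) = [1/16, 7/32)
  'b': [0/1 + 1/4*7/8, 0/1 + 1/4*1/1) = [7/32, 1/4) <- contains code 15/64
  emit 'b', narrow to [7/32, 1/4)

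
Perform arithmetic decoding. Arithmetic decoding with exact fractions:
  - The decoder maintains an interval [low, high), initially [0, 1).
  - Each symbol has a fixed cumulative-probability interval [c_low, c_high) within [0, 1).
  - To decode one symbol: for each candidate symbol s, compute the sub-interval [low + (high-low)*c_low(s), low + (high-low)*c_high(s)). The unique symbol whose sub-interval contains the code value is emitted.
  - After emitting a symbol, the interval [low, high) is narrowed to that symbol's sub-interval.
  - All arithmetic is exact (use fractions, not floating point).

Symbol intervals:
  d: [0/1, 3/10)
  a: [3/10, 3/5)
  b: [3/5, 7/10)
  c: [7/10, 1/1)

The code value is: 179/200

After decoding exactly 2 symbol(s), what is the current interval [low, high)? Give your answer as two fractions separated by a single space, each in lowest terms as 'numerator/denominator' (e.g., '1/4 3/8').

Answer: 22/25 91/100

Derivation:
Step 1: interval [0/1, 1/1), width = 1/1 - 0/1 = 1/1
  'd': [0/1 + 1/1*0/1, 0/1 + 1/1*3/10) = [0/1, 3/10)
  'a': [0/1 + 1/1*3/10, 0/1 + 1/1*3/5) = [3/10, 3/5)
  'b': [0/1 + 1/1*3/5, 0/1 + 1/1*7/10) = [3/5, 7/10)
  'c': [0/1 + 1/1*7/10, 0/1 + 1/1*1/1) = [7/10, 1/1) <- contains code 179/200
  emit 'c', narrow to [7/10, 1/1)
Step 2: interval [7/10, 1/1), width = 1/1 - 7/10 = 3/10
  'd': [7/10 + 3/10*0/1, 7/10 + 3/10*3/10) = [7/10, 79/100)
  'a': [7/10 + 3/10*3/10, 7/10 + 3/10*3/5) = [79/100, 22/25)
  'b': [7/10 + 3/10*3/5, 7/10 + 3/10*7/10) = [22/25, 91/100) <- contains code 179/200
  'c': [7/10 + 3/10*7/10, 7/10 + 3/10*1/1) = [91/100, 1/1)
  emit 'b', narrow to [22/25, 91/100)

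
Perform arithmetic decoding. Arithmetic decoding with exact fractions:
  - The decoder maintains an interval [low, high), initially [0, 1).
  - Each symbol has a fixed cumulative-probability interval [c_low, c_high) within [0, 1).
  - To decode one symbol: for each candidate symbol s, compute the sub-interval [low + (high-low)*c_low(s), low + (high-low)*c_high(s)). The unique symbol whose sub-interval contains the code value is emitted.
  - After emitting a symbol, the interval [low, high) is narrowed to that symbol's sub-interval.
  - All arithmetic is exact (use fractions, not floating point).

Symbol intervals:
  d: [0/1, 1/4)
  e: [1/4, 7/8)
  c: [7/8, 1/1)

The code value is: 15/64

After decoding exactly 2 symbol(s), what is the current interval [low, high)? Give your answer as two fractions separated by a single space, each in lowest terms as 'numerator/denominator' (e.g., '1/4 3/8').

Step 1: interval [0/1, 1/1), width = 1/1 - 0/1 = 1/1
  'd': [0/1 + 1/1*0/1, 0/1 + 1/1*1/4) = [0/1, 1/4) <- contains code 15/64
  'e': [0/1 + 1/1*1/4, 0/1 + 1/1*7/8) = [1/4, 7/8)
  'c': [0/1 + 1/1*7/8, 0/1 + 1/1*1/1) = [7/8, 1/1)
  emit 'd', narrow to [0/1, 1/4)
Step 2: interval [0/1, 1/4), width = 1/4 - 0/1 = 1/4
  'd': [0/1 + 1/4*0/1, 0/1 + 1/4*1/4) = [0/1, 1/16)
  'e': [0/1 + 1/4*1/4, 0/1 + 1/4*7/8) = [1/16, 7/32)
  'c': [0/1 + 1/4*7/8, 0/1 + 1/4*1/1) = [7/32, 1/4) <- contains code 15/64
  emit 'c', narrow to [7/32, 1/4)

Answer: 7/32 1/4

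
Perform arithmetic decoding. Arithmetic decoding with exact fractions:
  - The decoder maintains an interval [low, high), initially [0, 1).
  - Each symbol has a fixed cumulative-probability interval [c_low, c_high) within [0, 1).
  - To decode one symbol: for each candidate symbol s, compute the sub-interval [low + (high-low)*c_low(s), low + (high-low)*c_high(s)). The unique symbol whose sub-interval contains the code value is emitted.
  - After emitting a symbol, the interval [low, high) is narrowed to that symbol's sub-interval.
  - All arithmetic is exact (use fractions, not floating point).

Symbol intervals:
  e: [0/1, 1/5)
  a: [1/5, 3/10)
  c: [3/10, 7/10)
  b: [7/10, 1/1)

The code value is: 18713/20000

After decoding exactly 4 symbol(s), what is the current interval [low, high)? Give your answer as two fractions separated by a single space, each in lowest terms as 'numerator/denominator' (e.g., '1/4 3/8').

Step 1: interval [0/1, 1/1), width = 1/1 - 0/1 = 1/1
  'e': [0/1 + 1/1*0/1, 0/1 + 1/1*1/5) = [0/1, 1/5)
  'a': [0/1 + 1/1*1/5, 0/1 + 1/1*3/10) = [1/5, 3/10)
  'c': [0/1 + 1/1*3/10, 0/1 + 1/1*7/10) = [3/10, 7/10)
  'b': [0/1 + 1/1*7/10, 0/1 + 1/1*1/1) = [7/10, 1/1) <- contains code 18713/20000
  emit 'b', narrow to [7/10, 1/1)
Step 2: interval [7/10, 1/1), width = 1/1 - 7/10 = 3/10
  'e': [7/10 + 3/10*0/1, 7/10 + 3/10*1/5) = [7/10, 19/25)
  'a': [7/10 + 3/10*1/5, 7/10 + 3/10*3/10) = [19/25, 79/100)
  'c': [7/10 + 3/10*3/10, 7/10 + 3/10*7/10) = [79/100, 91/100)
  'b': [7/10 + 3/10*7/10, 7/10 + 3/10*1/1) = [91/100, 1/1) <- contains code 18713/20000
  emit 'b', narrow to [91/100, 1/1)
Step 3: interval [91/100, 1/1), width = 1/1 - 91/100 = 9/100
  'e': [91/100 + 9/100*0/1, 91/100 + 9/100*1/5) = [91/100, 116/125)
  'a': [91/100 + 9/100*1/5, 91/100 + 9/100*3/10) = [116/125, 937/1000) <- contains code 18713/20000
  'c': [91/100 + 9/100*3/10, 91/100 + 9/100*7/10) = [937/1000, 973/1000)
  'b': [91/100 + 9/100*7/10, 91/100 + 9/100*1/1) = [973/1000, 1/1)
  emit 'a', narrow to [116/125, 937/1000)
Step 4: interval [116/125, 937/1000), width = 937/1000 - 116/125 = 9/1000
  'e': [116/125 + 9/1000*0/1, 116/125 + 9/1000*1/5) = [116/125, 4649/5000)
  'a': [116/125 + 9/1000*1/5, 116/125 + 9/1000*3/10) = [4649/5000, 9307/10000)
  'c': [116/125 + 9/1000*3/10, 116/125 + 9/1000*7/10) = [9307/10000, 9343/10000)
  'b': [116/125 + 9/1000*7/10, 116/125 + 9/1000*1/1) = [9343/10000, 937/1000) <- contains code 18713/20000
  emit 'b', narrow to [9343/10000, 937/1000)

Answer: 9343/10000 937/1000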